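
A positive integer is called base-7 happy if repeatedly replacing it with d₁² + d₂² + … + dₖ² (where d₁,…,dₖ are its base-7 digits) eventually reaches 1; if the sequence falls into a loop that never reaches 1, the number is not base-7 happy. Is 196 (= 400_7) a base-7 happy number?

not base-7 happy

196 = (4,0,0)_7 → 16
16 = (2,2)_7 → 8
8 = (1,1)_7 → 2
2 = (2)_7 → 4
4 = (4)_7 → 16  — 16 already seen; the sequence cycles without reaching 1.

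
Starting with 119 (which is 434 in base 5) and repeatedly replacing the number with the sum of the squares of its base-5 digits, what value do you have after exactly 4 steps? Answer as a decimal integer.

119 = (4,3,4)_5 → 4² + 3² + 4² = 41
41 = (1,3,1)_5 → 1² + 3² + 1² = 11
11 = (2,1)_5 → 2² + 1² = 5
5 = (1,0)_5 → 1² + 0² = 1

1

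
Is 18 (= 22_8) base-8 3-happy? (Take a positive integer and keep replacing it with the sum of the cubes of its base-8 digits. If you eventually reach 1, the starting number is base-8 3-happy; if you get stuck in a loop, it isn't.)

base-8 3-happy

18 = (2,2)_8 → 2³ + 2³ = 8 + 8 = 16
16 = (2,0)_8 → 2³ + 0³ = 8 + 0 = 8
8 = (1,0)_8 → 1³ + 0³ = 1 + 0 = 1  — reached 1.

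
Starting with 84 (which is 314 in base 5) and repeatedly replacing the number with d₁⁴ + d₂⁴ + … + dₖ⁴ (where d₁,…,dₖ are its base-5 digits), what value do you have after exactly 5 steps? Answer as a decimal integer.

338

84 = (3,1,4)_5 → 3⁴ + 1⁴ + 4⁴ = 81 + 1 + 256 = 338
338 = (2,3,2,3)_5 → 2⁴ + 3⁴ + 2⁴ + 3⁴ = 16 + 81 + 16 + 81 = 194
194 = (1,2,3,4)_5 → 1⁴ + 2⁴ + 3⁴ + 4⁴ = 1 + 16 + 81 + 256 = 354
354 = (2,4,0,4)_5 → 2⁴ + 4⁴ + 0⁴ + 4⁴ = 16 + 256 + 0 + 256 = 528
528 = (4,1,0,3)_5 → 4⁴ + 1⁴ + 0⁴ + 3⁴ = 256 + 1 + 0 + 81 = 338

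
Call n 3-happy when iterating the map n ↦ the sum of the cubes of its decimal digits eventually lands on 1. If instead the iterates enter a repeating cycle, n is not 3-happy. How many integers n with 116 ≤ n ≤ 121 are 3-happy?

1

116: 116 → 218 → 521 → 134 → 92 → 737 → 713 → 371 → 371  (repeats 371)
117: 117 → 345 → 216 → 225 → 141 → 66 → 432 → 99 → 1458 → 702 → 351 → 153 → 153  (repeats 153)
118: 118 → 514 → 190 → 730 → 370 → 370  (repeats 370)
119: 119 → 731 → 371 → 371  (repeats 371)
120: 120 → 9 → 729 → 1080 → 513 → 153 → 153  (repeats 153)
121: 121 → 10 → 1  (reaches 1)
3-happy: 121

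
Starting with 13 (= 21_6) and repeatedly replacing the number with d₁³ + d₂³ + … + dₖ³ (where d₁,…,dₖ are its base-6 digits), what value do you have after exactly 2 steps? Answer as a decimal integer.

13 = (2,1)_6 → 2³ + 1³ = 9
9 = (1,3)_6 → 1³ + 3³ = 28

28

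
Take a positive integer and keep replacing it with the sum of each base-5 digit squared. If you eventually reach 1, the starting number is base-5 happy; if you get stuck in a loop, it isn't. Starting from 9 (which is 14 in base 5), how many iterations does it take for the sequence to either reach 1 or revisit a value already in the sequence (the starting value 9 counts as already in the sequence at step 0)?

3

9 = (1,4)_5 → 1² + 4² = 1 + 16 = 17
17 = (3,2)_5 → 3² + 2² = 9 + 4 = 13
13 = (2,3)_5 → 2² + 3² = 4 + 9 = 13  — 13 repeats.
That took 3 steps.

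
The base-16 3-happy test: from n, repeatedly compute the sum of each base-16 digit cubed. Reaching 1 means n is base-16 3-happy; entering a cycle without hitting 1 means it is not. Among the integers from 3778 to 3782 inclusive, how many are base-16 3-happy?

3778: 3778 → 4480 → 514 → 16 → 1  (reaches 1)
3779: 3779 → 4499 → 758 → 3599 → 6119 → 3431 → 2756 → 2792 → 4256 → 1001 → 3500 → 4925 → 2252 → 3968 → 3887 → 6758 → 1433 → 1583 → 3599  (repeats 3599)
3780: 3780 → 4536 → 1845 → 495 → 6120 → 3600 → 2745 → 3060 → 4770 → 1017 → 4131 → 36 → 72 → 576 → 72  (repeats 72)
3781: 3781 → 4597 → 3502 → 5941 → 496 → 3376 → 2224 → 1843 → 397 → 2710 → 1945 → 1801 → 1072 → 91 → 1456 → 1456  (repeats 1456)
3782: 3782 → 4688 → 134 → 728 → 2717 → 3926 → 3716 → 3320 → 5615 → 6245 → 854 → 368 → 344 → 638 → 3095 → 2072 → 1025 → 65 → 65  (repeats 65)
base-16 3-happy: 3778

1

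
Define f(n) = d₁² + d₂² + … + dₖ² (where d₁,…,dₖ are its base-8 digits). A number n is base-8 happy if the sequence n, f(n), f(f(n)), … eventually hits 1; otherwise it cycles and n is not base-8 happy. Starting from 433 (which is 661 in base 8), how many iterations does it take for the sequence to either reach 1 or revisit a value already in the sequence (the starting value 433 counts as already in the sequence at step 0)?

433 = (6,6,1)_8 → 6² + 6² + 1² = 36 + 36 + 1 = 73
73 = (1,1,1)_8 → 1² + 1² + 1² = 1 + 1 + 1 = 3
3 = (3)_8 → 3² = 9
9 = (1,1)_8 → 1² + 1² = 1 + 1 = 2
2 = (2)_8 → 2² = 4
4 = (4)_8 → 4² = 16
16 = (2,0)_8 → 2² + 0² = 4 + 0 = 4  — 4 repeats.
That took 7 steps.

7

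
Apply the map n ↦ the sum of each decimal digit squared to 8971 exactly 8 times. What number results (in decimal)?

145

8971 → 8² + 9² + 7² + 1² = 195
195 → 1² + 9² + 5² = 107
107 → 1² + 0² + 7² = 50
50 → 5² + 0² = 25
25 → 2² + 5² = 29
29 → 2² + 9² = 85
85 → 8² + 5² = 89
89 → 8² + 9² = 145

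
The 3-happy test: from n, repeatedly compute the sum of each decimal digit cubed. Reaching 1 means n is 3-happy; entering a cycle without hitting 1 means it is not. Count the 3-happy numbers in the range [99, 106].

1

99: 99 → 1458 → 702 → 351 → 153 → 153  (repeats 153)
100: 100 → 1  (reaches 1)
101: 101 → 2 → 8 → 512 → 134 → 92 → 737 → 713 → 371 → 371  (repeats 371)
102: 102 → 9 → 729 → 1080 → 513 → 153 → 153  (repeats 153)
103: 103 → 28 → 520 → 133 → 55 → 250 → 133  (repeats 133)
104: 104 → 65 → 341 → 92 → 737 → 713 → 371 → 371  (repeats 371)
105: 105 → 126 → 225 → 141 → 66 → 432 → 99 → 1458 → 702 → 351 → 153 → 153  (repeats 153)
106: 106 → 217 → 352 → 160 → 217  (repeats 217)
3-happy: 100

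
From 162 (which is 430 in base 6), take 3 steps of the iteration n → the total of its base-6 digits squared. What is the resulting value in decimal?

29

162 = (4,3,0)_6 → 4² + 3² + 0² = 16 + 9 + 0 = 25
25 = (4,1)_6 → 4² + 1² = 16 + 1 = 17
17 = (2,5)_6 → 2² + 5² = 4 + 25 = 29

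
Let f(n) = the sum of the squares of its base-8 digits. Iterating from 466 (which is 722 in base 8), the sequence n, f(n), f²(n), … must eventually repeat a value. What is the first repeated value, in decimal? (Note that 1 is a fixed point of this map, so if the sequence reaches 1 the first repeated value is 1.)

25

466 = (7,2,2)_8 → 57
57 = (7,1)_8 → 50
50 = (6,2)_8 → 40
40 = (5,0)_8 → 25
25 = (3,1)_8 → 10
10 = (1,2)_8 → 5
5 = (5)_8 → 25  — 25 already appeared earlier.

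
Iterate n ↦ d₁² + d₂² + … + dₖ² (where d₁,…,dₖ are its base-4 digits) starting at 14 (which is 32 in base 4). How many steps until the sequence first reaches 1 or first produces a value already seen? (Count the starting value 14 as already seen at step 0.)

14 = (3,2)_4 → 3² + 2² = 13
13 = (3,1)_4 → 3² + 1² = 10
10 = (2,2)_4 → 2² + 2² = 8
8 = (2,0)_4 → 2² + 0² = 4
4 = (1,0)_4 → 1² + 0² = 1  — reached 1.
That took 5 steps.

5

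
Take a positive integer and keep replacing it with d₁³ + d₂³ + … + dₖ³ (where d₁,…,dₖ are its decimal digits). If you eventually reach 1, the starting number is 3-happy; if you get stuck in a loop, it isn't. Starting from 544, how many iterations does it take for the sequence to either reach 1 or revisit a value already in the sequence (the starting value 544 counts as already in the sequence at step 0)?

5

544 → 253
253 → 160
160 → 217
217 → 352
352 → 160  — 160 repeats.
That took 5 steps.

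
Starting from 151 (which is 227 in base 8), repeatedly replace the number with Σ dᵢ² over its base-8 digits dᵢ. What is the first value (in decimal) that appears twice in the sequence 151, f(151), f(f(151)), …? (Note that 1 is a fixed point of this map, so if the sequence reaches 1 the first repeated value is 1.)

151 = (2,2,7)_8 → 57
57 = (7,1)_8 → 50
50 = (6,2)_8 → 40
40 = (5,0)_8 → 25
25 = (3,1)_8 → 10
10 = (1,2)_8 → 5
5 = (5)_8 → 25  — 25 already appeared earlier.

25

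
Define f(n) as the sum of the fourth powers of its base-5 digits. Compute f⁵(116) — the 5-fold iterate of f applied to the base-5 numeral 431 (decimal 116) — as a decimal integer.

338

116 = (4,3,1)_5 → 338
338 = (2,3,2,3)_5 → 194
194 = (1,2,3,4)_5 → 354
354 = (2,4,0,4)_5 → 528
528 = (4,1,0,3)_5 → 338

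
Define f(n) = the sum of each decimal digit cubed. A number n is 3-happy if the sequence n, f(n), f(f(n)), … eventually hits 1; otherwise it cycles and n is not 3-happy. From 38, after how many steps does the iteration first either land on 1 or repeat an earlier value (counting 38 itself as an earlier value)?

38 → 3³ + 8³ = 27 + 512 = 539
539 → 5³ + 3³ + 9³ = 125 + 27 + 729 = 881
881 → 8³ + 8³ + 1³ = 512 + 512 + 1 = 1025
1025 → 1³ + 0³ + 2³ + 5³ = 1 + 0 + 8 + 125 = 134
134 → 1³ + 3³ + 4³ = 1 + 27 + 64 = 92
92 → 9³ + 2³ = 729 + 8 = 737
737 → 7³ + 3³ + 7³ = 343 + 27 + 343 = 713
713 → 7³ + 1³ + 3³ = 343 + 1 + 27 = 371
371 → 3³ + 7³ + 1³ = 27 + 343 + 1 = 371  — 371 repeats.
That took 9 steps.

9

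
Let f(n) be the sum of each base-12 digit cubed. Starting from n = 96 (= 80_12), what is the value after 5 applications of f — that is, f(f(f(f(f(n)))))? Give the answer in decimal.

96 = (8,0)_12 → 8³ + 0³ = 512
512 = (3,6,8)_12 → 3³ + 6³ + 8³ = 755
755 = (5,2,11)_12 → 5³ + 2³ + 11³ = 1464
1464 = (10,2,0)_12 → 10³ + 2³ + 0³ = 1008
1008 = (7,0,0)_12 → 7³ + 0³ + 0³ = 343

343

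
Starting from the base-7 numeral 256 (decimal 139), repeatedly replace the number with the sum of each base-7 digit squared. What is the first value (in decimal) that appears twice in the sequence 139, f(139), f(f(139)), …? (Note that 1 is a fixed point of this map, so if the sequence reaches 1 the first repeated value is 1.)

139 = (2,5,6)_7 → 65
65 = (1,2,2)_7 → 9
9 = (1,2)_7 → 5
5 = (5)_7 → 25
25 = (3,4)_7 → 25  — 25 already appeared earlier.

25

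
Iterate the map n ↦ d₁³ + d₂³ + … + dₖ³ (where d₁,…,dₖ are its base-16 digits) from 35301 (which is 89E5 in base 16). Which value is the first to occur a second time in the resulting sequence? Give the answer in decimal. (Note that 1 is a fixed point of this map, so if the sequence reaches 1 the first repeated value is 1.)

35301 = (8,9,14,5)_16 → 8³ + 9³ + 14³ + 5³ = 4110
4110 = (1,0,0,14)_16 → 1³ + 0³ + 0³ + 14³ = 2745
2745 = (10,11,9)_16 → 10³ + 11³ + 9³ = 3060
3060 = (11,15,4)_16 → 11³ + 15³ + 4³ = 4770
4770 = (1,2,10,2)_16 → 1³ + 2³ + 10³ + 2³ = 1017
1017 = (3,15,9)_16 → 3³ + 15³ + 9³ = 4131
4131 = (1,0,2,3)_16 → 1³ + 0³ + 2³ + 3³ = 36
36 = (2,4)_16 → 2³ + 4³ = 72
72 = (4,8)_16 → 4³ + 8³ = 576
576 = (2,4,0)_16 → 2³ + 4³ + 0³ = 72  — 72 already appeared earlier.

72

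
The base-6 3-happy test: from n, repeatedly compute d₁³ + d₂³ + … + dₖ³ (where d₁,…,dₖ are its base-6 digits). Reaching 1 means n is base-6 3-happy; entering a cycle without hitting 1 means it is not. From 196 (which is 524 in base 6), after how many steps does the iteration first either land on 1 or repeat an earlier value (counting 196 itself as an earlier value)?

196 = (5,2,4)_6 → 5³ + 2³ + 4³ = 197
197 = (5,2,5)_6 → 5³ + 2³ + 5³ = 258
258 = (1,1,1,0)_6 → 1³ + 1³ + 1³ + 0³ = 3
3 = (3)_6 → 3³ = 27
27 = (4,3)_6 → 4³ + 3³ = 91
91 = (2,3,1)_6 → 2³ + 3³ + 1³ = 36
36 = (1,0,0)_6 → 1³ + 0³ + 0³ = 1  — reached 1.
That took 7 steps.

7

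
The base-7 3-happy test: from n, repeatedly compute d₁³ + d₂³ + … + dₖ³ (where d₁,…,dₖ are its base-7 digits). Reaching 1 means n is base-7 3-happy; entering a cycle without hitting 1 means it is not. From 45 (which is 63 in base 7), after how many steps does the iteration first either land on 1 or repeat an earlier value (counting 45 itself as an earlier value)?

6

45 = (6,3)_7 → 6³ + 3³ = 216 + 27 = 243
243 = (4,6,5)_7 → 4³ + 6³ + 5³ = 64 + 216 + 125 = 405
405 = (1,1,1,6)_7 → 1³ + 1³ + 1³ + 6³ = 1 + 1 + 1 + 216 = 219
219 = (4,3,2)_7 → 4³ + 3³ + 2³ = 64 + 27 + 8 = 99
99 = (2,0,1)_7 → 2³ + 0³ + 1³ = 8 + 0 + 1 = 9
9 = (1,2)_7 → 1³ + 2³ = 1 + 8 = 9  — 9 repeats.
That took 6 steps.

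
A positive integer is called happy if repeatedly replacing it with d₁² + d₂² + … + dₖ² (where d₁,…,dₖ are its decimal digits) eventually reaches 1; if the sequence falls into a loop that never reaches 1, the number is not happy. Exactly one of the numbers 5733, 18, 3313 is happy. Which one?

3313

5733: 5733 → 92 → 85 → 89 → 145 → 42 → 20 → 4 → 16 → 37 → 58 → 89  — repeats 89 (not happy)
18: 18 → 65 → 61 → 37 → 58 → 89 → 145 → 42 → 20 → 4 → 16 → 37  — repeats 37 (not happy)
3313: 3313 → 28 → 68 → 100 → 1  — reaches 1 (happy)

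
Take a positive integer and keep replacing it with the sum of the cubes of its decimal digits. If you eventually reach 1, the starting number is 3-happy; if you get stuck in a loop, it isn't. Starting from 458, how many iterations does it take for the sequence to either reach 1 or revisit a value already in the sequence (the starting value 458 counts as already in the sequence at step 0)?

458 → 4³ + 5³ + 8³ = 64 + 125 + 512 = 701
701 → 7³ + 0³ + 1³ = 343 + 0 + 1 = 344
344 → 3³ + 4³ + 4³ = 27 + 64 + 64 = 155
155 → 1³ + 5³ + 5³ = 1 + 125 + 125 = 251
251 → 2³ + 5³ + 1³ = 8 + 125 + 1 = 134
134 → 1³ + 3³ + 4³ = 1 + 27 + 64 = 92
92 → 9³ + 2³ = 729 + 8 = 737
737 → 7³ + 3³ + 7³ = 343 + 27 + 343 = 713
713 → 7³ + 1³ + 3³ = 343 + 1 + 27 = 371
371 → 3³ + 7³ + 1³ = 27 + 343 + 1 = 371  — 371 repeats.
That took 10 steps.

10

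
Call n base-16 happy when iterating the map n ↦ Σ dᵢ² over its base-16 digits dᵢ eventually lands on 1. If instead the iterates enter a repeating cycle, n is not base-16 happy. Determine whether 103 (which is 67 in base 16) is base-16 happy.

103 = (6,7)_16 → 85
85 = (5,5)_16 → 50
50 = (3,2)_16 → 13
13 = (13)_16 → 169
169 = (10,9)_16 → 181
181 = (11,5)_16 → 146
146 = (9,2)_16 → 85  — 85 already seen; the sequence cycles without reaching 1.

not base-16 happy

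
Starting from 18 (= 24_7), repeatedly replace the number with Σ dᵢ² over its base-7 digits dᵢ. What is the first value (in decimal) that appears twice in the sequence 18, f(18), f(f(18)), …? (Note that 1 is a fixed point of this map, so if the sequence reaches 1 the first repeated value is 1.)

18 = (2,4)_7 → 2² + 4² = 20
20 = (2,6)_7 → 2² + 6² = 40
40 = (5,5)_7 → 5² + 5² = 50
50 = (1,0,1)_7 → 1² + 0² + 1² = 2
2 = (2)_7 → 2² = 4
4 = (4)_7 → 4² = 16
16 = (2,2)_7 → 2² + 2² = 8
8 = (1,1)_7 → 1² + 1² = 2  — 2 already appeared earlier.

2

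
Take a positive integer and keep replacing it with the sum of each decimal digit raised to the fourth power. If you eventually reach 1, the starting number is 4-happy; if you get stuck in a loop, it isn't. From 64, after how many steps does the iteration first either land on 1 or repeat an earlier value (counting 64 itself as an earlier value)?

64 → 1552
1552 → 1267
1267 → 3714
3714 → 2739
2739 → 9059
9059 → 13747
13747 → 5140
5140 → 882
882 → 8208
8208 → 8208  — 8208 repeats.
That took 10 steps.

10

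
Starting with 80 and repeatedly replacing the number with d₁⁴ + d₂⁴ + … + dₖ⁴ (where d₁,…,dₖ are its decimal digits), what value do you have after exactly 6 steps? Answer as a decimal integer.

80 → 8⁴ + 0⁴ = 4096
4096 → 4⁴ + 0⁴ + 9⁴ + 6⁴ = 8113
8113 → 8⁴ + 1⁴ + 1⁴ + 3⁴ = 4179
4179 → 4⁴ + 1⁴ + 7⁴ + 9⁴ = 9219
9219 → 9⁴ + 2⁴ + 1⁴ + 9⁴ = 13139
13139 → 1⁴ + 3⁴ + 1⁴ + 3⁴ + 9⁴ = 6725

6725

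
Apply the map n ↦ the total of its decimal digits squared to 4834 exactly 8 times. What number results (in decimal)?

145

4834 → 105
105 → 26
26 → 40
40 → 16
16 → 37
37 → 58
58 → 89
89 → 145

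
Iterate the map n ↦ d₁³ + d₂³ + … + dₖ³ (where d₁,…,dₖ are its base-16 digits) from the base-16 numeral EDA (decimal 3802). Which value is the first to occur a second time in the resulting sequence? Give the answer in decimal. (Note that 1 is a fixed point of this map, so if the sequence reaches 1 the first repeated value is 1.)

1456

3802 = (14,13,10)_16 → 14³ + 13³ + 10³ = 2744 + 2197 + 1000 = 5941
5941 = (1,7,3,5)_16 → 1³ + 7³ + 3³ + 5³ = 1 + 343 + 27 + 125 = 496
496 = (1,15,0)_16 → 1³ + 15³ + 0³ = 1 + 3375 + 0 = 3376
3376 = (13,3,0)_16 → 13³ + 3³ + 0³ = 2197 + 27 + 0 = 2224
2224 = (8,11,0)_16 → 8³ + 11³ + 0³ = 512 + 1331 + 0 = 1843
1843 = (7,3,3)_16 → 7³ + 3³ + 3³ = 343 + 27 + 27 = 397
397 = (1,8,13)_16 → 1³ + 8³ + 13³ = 1 + 512 + 2197 = 2710
2710 = (10,9,6)_16 → 10³ + 9³ + 6³ = 1000 + 729 + 216 = 1945
1945 = (7,9,9)_16 → 7³ + 9³ + 9³ = 343 + 729 + 729 = 1801
1801 = (7,0,9)_16 → 7³ + 0³ + 9³ = 343 + 0 + 729 = 1072
1072 = (4,3,0)_16 → 4³ + 3³ + 0³ = 64 + 27 + 0 = 91
91 = (5,11)_16 → 5³ + 11³ = 125 + 1331 = 1456
1456 = (5,11,0)_16 → 5³ + 11³ + 0³ = 125 + 1331 + 0 = 1456  — 1456 already appeared earlier.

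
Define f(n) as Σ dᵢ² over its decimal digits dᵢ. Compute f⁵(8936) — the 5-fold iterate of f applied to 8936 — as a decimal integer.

8936 → 8² + 9² + 3² + 6² = 64 + 81 + 9 + 36 = 190
190 → 1² + 9² + 0² = 1 + 81 + 0 = 82
82 → 8² + 2² = 64 + 4 = 68
68 → 6² + 8² = 36 + 64 = 100
100 → 1² + 0² + 0² = 1 + 0 + 0 = 1

1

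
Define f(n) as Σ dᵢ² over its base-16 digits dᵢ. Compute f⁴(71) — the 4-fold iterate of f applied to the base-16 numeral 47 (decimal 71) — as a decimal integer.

4

71 = (4,7)_16 → 4² + 7² = 16 + 49 = 65
65 = (4,1)_16 → 4² + 1² = 16 + 1 = 17
17 = (1,1)_16 → 1² + 1² = 1 + 1 = 2
2 = (2)_16 → 2² = 4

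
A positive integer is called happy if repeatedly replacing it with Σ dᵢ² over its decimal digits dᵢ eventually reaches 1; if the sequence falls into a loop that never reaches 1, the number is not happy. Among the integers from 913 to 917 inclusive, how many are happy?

913: 913 → 91 → 82 → 68 → 100 → 1  — happy
914: 914 → 98 → 145 → 42 → 20 → 4 → 16 → 37 → 58 → 89 → 145  — not happy
915: 915 → 107 → 50 → 25 → 29 → 85 → 89 → 145 → 42 → 20 → 4 → 16 → 37 → 58 → 89  — not happy
916: 916 → 118 → 66 → 72 → 53 → 34 → 25 → 29 → 85 → 89 → 145 → 42 → 20 → 4 → 16 → 37 → 58 → 89  — not happy
917: 917 → 131 → 11 → 2 → 4 → 16 → 37 → 58 → 89 → 145 → 42 → 20 → 4  — not happy
happy: 913

1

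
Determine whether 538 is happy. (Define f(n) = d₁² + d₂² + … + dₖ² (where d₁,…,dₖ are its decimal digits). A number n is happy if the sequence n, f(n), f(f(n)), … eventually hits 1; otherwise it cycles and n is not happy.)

538 → 5² + 3² + 8² = 98
98 → 9² + 8² = 145
145 → 1² + 4² + 5² = 42
42 → 4² + 2² = 20
20 → 2² + 0² = 4
4 → 4² = 16
16 → 1² + 6² = 37
37 → 3² + 7² = 58
58 → 5² + 8² = 89
89 → 8² + 9² = 145  — 145 already seen; the sequence cycles without reaching 1.

not happy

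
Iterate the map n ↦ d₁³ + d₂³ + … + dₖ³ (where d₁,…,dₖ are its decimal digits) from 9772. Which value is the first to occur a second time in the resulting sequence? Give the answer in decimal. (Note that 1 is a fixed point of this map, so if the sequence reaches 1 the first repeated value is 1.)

1

9772 → 1423
1423 → 100
100 → 1  — reached the fixed point 1.
1 → 1, so 1 is the first repeated value.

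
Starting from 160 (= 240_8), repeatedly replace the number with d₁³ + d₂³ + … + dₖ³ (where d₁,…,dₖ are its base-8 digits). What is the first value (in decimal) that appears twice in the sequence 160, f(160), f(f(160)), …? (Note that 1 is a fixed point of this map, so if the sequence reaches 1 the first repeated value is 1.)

160 = (2,4,0)_8 → 2³ + 4³ + 0³ = 72
72 = (1,1,0)_8 → 1³ + 1³ + 0³ = 2
2 = (2)_8 → 2³ = 8
8 = (1,0)_8 → 1³ + 0³ = 1  — reached the fixed point 1.
1 → 1, so 1 is the first repeated value.

1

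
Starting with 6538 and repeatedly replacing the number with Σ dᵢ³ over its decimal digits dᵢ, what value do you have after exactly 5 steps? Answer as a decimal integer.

6538 → 6³ + 5³ + 3³ + 8³ = 880
880 → 8³ + 8³ + 0³ = 1024
1024 → 1³ + 0³ + 2³ + 4³ = 73
73 → 7³ + 3³ = 370
370 → 3³ + 7³ + 0³ = 370

370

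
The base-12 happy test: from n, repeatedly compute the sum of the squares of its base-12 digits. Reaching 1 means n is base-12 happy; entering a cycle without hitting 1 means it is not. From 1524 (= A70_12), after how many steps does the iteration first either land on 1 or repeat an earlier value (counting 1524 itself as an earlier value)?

1524 = (10,7,0)_12 → 10² + 7² + 0² = 100 + 49 + 0 = 149
149 = (1,0,5)_12 → 1² + 0² + 5² = 1 + 0 + 25 = 26
26 = (2,2)_12 → 2² + 2² = 4 + 4 = 8
8 = (8)_12 → 8² = 64
64 = (5,4)_12 → 5² + 4² = 25 + 16 = 41
41 = (3,5)_12 → 3² + 5² = 9 + 25 = 34
34 = (2,10)_12 → 2² + 10² = 4 + 100 = 104
104 = (8,8)_12 → 8² + 8² = 64 + 64 = 128
128 = (10,8)_12 → 10² + 8² = 100 + 64 = 164
164 = (1,1,8)_12 → 1² + 1² + 8² = 1 + 1 + 64 = 66
66 = (5,6)_12 → 5² + 6² = 25 + 36 = 61
61 = (5,1)_12 → 5² + 1² = 25 + 1 = 26  — 26 repeats.
That took 12 steps.

12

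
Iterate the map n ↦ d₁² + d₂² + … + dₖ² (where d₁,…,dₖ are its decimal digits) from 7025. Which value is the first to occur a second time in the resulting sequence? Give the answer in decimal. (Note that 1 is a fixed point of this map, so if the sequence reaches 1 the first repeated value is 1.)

4

7025 → 7² + 0² + 2² + 5² = 78
78 → 7² + 8² = 113
113 → 1² + 1² + 3² = 11
11 → 1² + 1² = 2
2 → 2² = 4
4 → 4² = 16
16 → 1² + 6² = 37
37 → 3² + 7² = 58
58 → 5² + 8² = 89
89 → 8² + 9² = 145
145 → 1² + 4² + 5² = 42
42 → 4² + 2² = 20
20 → 2² + 0² = 4  — 4 already appeared earlier.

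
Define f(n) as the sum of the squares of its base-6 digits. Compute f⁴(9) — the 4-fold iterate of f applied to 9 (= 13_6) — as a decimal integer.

41

9 = (1,3)_6 → 1² + 3² = 10
10 = (1,4)_6 → 1² + 4² = 17
17 = (2,5)_6 → 2² + 5² = 29
29 = (4,5)_6 → 4² + 5² = 41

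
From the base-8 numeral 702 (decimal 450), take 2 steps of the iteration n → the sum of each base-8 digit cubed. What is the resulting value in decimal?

495

450 = (7,0,2)_8 → 7³ + 0³ + 2³ = 343 + 0 + 8 = 351
351 = (5,3,7)_8 → 5³ + 3³ + 7³ = 125 + 27 + 343 = 495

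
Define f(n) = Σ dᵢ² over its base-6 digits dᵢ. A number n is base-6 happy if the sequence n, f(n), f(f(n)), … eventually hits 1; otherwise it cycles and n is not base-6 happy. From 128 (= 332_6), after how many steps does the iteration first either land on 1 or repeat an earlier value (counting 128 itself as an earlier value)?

128 = (3,3,2)_6 → 3² + 3² + 2² = 22
22 = (3,4)_6 → 3² + 4² = 25
25 = (4,1)_6 → 4² + 1² = 17
17 = (2,5)_6 → 2² + 5² = 29
29 = (4,5)_6 → 4² + 5² = 41
41 = (1,0,5)_6 → 1² + 0² + 5² = 26
26 = (4,2)_6 → 4² + 2² = 20
20 = (3,2)_6 → 3² + 2² = 13
13 = (2,1)_6 → 2² + 1² = 5
5 = (5)_6 → 5² = 25  — 25 repeats.
That took 10 steps.

10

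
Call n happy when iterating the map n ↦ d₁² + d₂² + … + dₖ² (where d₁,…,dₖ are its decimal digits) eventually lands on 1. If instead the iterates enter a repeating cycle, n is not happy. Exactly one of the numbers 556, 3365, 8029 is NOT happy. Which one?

556: 556 → 86 → 100 → 1  — reaches 1 (happy)
3365: 3365 → 79 → 130 → 10 → 1  — reaches 1 (happy)
8029: 8029 → 149 → 98 → 145 → 42 → 20 → 4 → 16 → 37 → 58 → 89 → 145  — repeats 145 (not happy)

8029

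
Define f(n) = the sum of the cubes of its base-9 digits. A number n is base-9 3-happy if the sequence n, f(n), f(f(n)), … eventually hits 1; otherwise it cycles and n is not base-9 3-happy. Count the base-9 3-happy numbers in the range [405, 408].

1

405: 405 → 125 → 577 → 345 → 99 → 9 → 1  (reaches 1)
406: 406 → 126 → 126  (repeats 126)
407: 407 → 133 → 469 → 469  (repeats 469)
408: 408 → 152 → 856 → 128 → 134 → 638 → 1198 → 470 → 476 → 980 → 540 → 432 → 152  (repeats 152)
base-9 3-happy: 405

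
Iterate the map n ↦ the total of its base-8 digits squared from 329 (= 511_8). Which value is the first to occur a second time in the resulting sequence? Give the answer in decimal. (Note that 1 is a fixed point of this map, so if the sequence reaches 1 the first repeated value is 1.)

1

329 = (5,1,1)_8 → 5² + 1² + 1² = 27
27 = (3,3)_8 → 3² + 3² = 18
18 = (2,2)_8 → 2² + 2² = 8
8 = (1,0)_8 → 1² + 0² = 1  — reached the fixed point 1.
1 → 1, so 1 is the first repeated value.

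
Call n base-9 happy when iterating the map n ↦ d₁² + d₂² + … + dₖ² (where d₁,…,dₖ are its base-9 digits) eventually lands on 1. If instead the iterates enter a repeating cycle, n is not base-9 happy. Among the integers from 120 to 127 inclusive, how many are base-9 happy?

120: 120 → 26 → 68 → 74 → 68  — not base-9 happy
121: 121 → 33 → 45 → 25 → 53 → 89 → 65 → 53  — not base-9 happy
122: 122 → 42 → 52 → 74 → 68 → 74  — not base-9 happy
123: 123 → 53 → 89 → 65 → 53  — not base-9 happy
124: 124 → 66 → 58 → 52 → 74 → 68 → 74  — not base-9 happy
125: 125 → 81 → 1  — base-9 happy
126: 126 → 26 → 68 → 74 → 68  — not base-9 happy
127: 127 → 27 → 9 → 1  — base-9 happy
base-9 happy: 125, 127

2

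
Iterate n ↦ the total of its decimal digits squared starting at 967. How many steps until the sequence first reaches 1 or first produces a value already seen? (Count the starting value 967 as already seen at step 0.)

967 → 9² + 6² + 7² = 166
166 → 1² + 6² + 6² = 73
73 → 7² + 3² = 58
58 → 5² + 8² = 89
89 → 8² + 9² = 145
145 → 1² + 4² + 5² = 42
42 → 4² + 2² = 20
20 → 2² + 0² = 4
4 → 4² = 16
16 → 1² + 6² = 37
37 → 3² + 7² = 58  — 58 repeats.
That took 11 steps.

11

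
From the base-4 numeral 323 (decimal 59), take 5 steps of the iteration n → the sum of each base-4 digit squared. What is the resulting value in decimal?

4

59 = (3,2,3)_4 → 22
22 = (1,1,2)_4 → 6
6 = (1,2)_4 → 5
5 = (1,1)_4 → 2
2 = (2)_4 → 4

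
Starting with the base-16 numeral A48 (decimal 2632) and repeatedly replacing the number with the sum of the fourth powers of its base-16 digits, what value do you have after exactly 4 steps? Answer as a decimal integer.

2632 = (10,4,8)_16 → 10⁴ + 4⁴ + 8⁴ = 10000 + 256 + 4096 = 14352
14352 = (3,8,1,0)_16 → 3⁴ + 8⁴ + 1⁴ + 0⁴ = 81 + 4096 + 1 + 0 = 4178
4178 = (1,0,5,2)_16 → 1⁴ + 0⁴ + 5⁴ + 2⁴ = 1 + 0 + 625 + 16 = 642
642 = (2,8,2)_16 → 2⁴ + 8⁴ + 2⁴ = 16 + 4096 + 16 = 4128

4128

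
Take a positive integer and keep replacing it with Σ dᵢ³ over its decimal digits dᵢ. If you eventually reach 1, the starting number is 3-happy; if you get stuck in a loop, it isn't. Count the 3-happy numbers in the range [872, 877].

872: 872 → 863 → 755 → 593 → 881 → 1025 → 134 → 92 → 737 → 713 → 371 → 371  — not 3-happy
873: 873 → 882 → 1032 → 36 → 243 → 99 → 1458 → 702 → 351 → 153 → 153  — not 3-happy
874: 874 → 919 → 1459 → 919  — not 3-happy
875: 875 → 980 → 1241 → 74 → 407 → 407  — not 3-happy
876: 876 → 1071 → 345 → 216 → 225 → 141 → 66 → 432 → 99 → 1458 → 702 → 351 → 153 → 153  — not 3-happy
877: 877 → 1198 → 1243 → 100 → 1  — 3-happy
3-happy: 877

1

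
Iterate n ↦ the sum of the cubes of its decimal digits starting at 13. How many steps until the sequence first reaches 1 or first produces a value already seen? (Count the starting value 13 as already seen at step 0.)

13 → 1³ + 3³ = 28
28 → 2³ + 8³ = 520
520 → 5³ + 2³ + 0³ = 133
133 → 1³ + 3³ + 3³ = 55
55 → 5³ + 5³ = 250
250 → 2³ + 5³ + 0³ = 133  — 133 repeats.
That took 6 steps.

6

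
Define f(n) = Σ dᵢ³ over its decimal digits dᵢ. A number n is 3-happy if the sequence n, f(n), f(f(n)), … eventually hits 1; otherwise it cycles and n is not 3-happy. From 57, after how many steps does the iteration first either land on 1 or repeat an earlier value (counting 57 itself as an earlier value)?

6

57 → 5³ + 7³ = 125 + 343 = 468
468 → 4³ + 6³ + 8³ = 64 + 216 + 512 = 792
792 → 7³ + 9³ + 2³ = 343 + 729 + 8 = 1080
1080 → 1³ + 0³ + 8³ + 0³ = 1 + 0 + 512 + 0 = 513
513 → 5³ + 1³ + 3³ = 125 + 1 + 27 = 153
153 → 1³ + 5³ + 3³ = 1 + 125 + 27 = 153  — 153 repeats.
That took 6 steps.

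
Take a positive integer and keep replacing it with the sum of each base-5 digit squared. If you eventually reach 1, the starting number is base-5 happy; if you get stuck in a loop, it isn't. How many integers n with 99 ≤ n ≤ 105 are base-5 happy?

99: 99 → 41 → 11 → 5 → 1  — base-5 happy
100: 100 → 16 → 10 → 4 → 16  — not base-5 happy
101: 101 → 17 → 13 → 13  — not base-5 happy
102: 102 → 20 → 16 → 10 → 4 → 16  — not base-5 happy
103: 103 → 25 → 1  — base-5 happy
104: 104 → 32 → 6 → 2 → 4 → 16 → 10 → 4  — not base-5 happy
105: 105 → 17 → 13 → 13  — not base-5 happy
base-5 happy: 99, 103

2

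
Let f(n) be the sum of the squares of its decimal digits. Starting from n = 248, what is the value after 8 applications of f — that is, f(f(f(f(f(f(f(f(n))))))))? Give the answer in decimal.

145

248 → 2² + 4² + 8² = 4 + 16 + 64 = 84
84 → 8² + 4² = 64 + 16 = 80
80 → 8² + 0² = 64 + 0 = 64
64 → 6² + 4² = 36 + 16 = 52
52 → 5² + 2² = 25 + 4 = 29
29 → 2² + 9² = 4 + 81 = 85
85 → 8² + 5² = 64 + 25 = 89
89 → 8² + 9² = 64 + 81 = 145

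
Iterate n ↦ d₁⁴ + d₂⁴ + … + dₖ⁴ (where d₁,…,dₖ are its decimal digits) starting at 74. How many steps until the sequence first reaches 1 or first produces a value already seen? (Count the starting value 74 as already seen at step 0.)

9

74 → 7⁴ + 4⁴ = 2401 + 256 = 2657
2657 → 2⁴ + 6⁴ + 5⁴ + 7⁴ = 16 + 1296 + 625 + 2401 = 4338
4338 → 4⁴ + 3⁴ + 3⁴ + 8⁴ = 256 + 81 + 81 + 4096 = 4514
4514 → 4⁴ + 5⁴ + 1⁴ + 4⁴ = 256 + 625 + 1 + 256 = 1138
1138 → 1⁴ + 1⁴ + 3⁴ + 8⁴ = 1 + 1 + 81 + 4096 = 4179
4179 → 4⁴ + 1⁴ + 7⁴ + 9⁴ = 256 + 1 + 2401 + 6561 = 9219
9219 → 9⁴ + 2⁴ + 1⁴ + 9⁴ = 6561 + 16 + 1 + 6561 = 13139
13139 → 1⁴ + 3⁴ + 1⁴ + 3⁴ + 9⁴ = 1 + 81 + 1 + 81 + 6561 = 6725
6725 → 6⁴ + 7⁴ + 2⁴ + 5⁴ = 1296 + 2401 + 16 + 625 = 4338  — 4338 repeats.
That took 9 steps.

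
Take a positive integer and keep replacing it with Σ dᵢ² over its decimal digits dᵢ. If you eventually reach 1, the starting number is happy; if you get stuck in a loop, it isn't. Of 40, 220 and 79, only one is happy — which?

40: 40 → 16 → 37 → 58 → 89 → 145 → 42 → 20 → 4 → 16  — repeats 16 (not happy)
220: 220 → 8 → 64 → 52 → 29 → 85 → 89 → 145 → 42 → 20 → 4 → 16 → 37 → 58 → 89  — repeats 89 (not happy)
79: 79 → 130 → 10 → 1  — reaches 1 (happy)

79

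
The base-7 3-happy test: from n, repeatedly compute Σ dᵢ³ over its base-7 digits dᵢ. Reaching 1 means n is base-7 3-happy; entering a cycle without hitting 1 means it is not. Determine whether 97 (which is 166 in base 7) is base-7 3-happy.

97 = (1,6,6)_7 → 1³ + 6³ + 6³ = 433
433 = (1,1,5,6)_7 → 1³ + 1³ + 5³ + 6³ = 343
343 = (1,0,0,0)_7 → 1³ + 0³ + 0³ + 0³ = 1  — reached 1.

base-7 3-happy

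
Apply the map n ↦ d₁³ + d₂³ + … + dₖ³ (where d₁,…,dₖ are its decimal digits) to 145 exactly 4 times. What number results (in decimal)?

370

145 → 1³ + 4³ + 5³ = 1 + 64 + 125 = 190
190 → 1³ + 9³ + 0³ = 1 + 729 + 0 = 730
730 → 7³ + 3³ + 0³ = 343 + 27 + 0 = 370
370 → 3³ + 7³ + 0³ = 27 + 343 + 0 = 370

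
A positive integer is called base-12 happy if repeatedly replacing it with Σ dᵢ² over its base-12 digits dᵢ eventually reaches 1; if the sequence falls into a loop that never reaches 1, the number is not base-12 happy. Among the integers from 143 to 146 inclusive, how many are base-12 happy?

1

143: 143 → 242 → 69 → 106 → 164 → 66 → 61 → 26 → 8 → 64 → 41 → 34 → 104 → 128 → 164  — not base-12 happy
144: 144 → 1  — base-12 happy
145: 145 → 2 → 4 → 16 → 17 → 26 → 8 → 64 → 41 → 34 → 104 → 128 → 164 → 66 → 61 → 26  — not base-12 happy
146: 146 → 5 → 25 → 5  — not base-12 happy
base-12 happy: 144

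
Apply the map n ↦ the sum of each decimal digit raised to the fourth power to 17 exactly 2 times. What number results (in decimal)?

17 → 1⁴ + 7⁴ = 1 + 2401 = 2402
2402 → 2⁴ + 4⁴ + 0⁴ + 2⁴ = 16 + 256 + 0 + 16 = 288

288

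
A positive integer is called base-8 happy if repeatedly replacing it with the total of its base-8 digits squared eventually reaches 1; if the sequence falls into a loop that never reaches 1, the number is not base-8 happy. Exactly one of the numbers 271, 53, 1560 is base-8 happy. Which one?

271: 271 → 66 → 5 → 25 → 10 → 5  — repeats 5 (not base-8 happy)
53: 53 → 61 → 74 → 6 → 36 → 32 → 16 → 4 → 16  — repeats 16 (not base-8 happy)
1560: 1560 → 18 → 8 → 1  — reaches 1 (base-8 happy)

1560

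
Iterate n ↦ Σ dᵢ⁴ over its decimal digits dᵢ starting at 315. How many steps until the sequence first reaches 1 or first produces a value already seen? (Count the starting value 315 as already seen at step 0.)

315 → 3⁴ + 1⁴ + 5⁴ = 707
707 → 7⁴ + 0⁴ + 7⁴ = 4802
4802 → 4⁴ + 8⁴ + 0⁴ + 2⁴ = 4368
4368 → 4⁴ + 3⁴ + 6⁴ + 8⁴ = 5729
5729 → 5⁴ + 7⁴ + 2⁴ + 9⁴ = 9603
9603 → 9⁴ + 6⁴ + 0⁴ + 3⁴ = 7938
7938 → 7⁴ + 9⁴ + 3⁴ + 8⁴ = 13139
13139 → 1⁴ + 3⁴ + 1⁴ + 3⁴ + 9⁴ = 6725
6725 → 6⁴ + 7⁴ + 2⁴ + 5⁴ = 4338
4338 → 4⁴ + 3⁴ + 3⁴ + 8⁴ = 4514
4514 → 4⁴ + 5⁴ + 1⁴ + 4⁴ = 1138
1138 → 1⁴ + 1⁴ + 3⁴ + 8⁴ = 4179
4179 → 4⁴ + 1⁴ + 7⁴ + 9⁴ = 9219
9219 → 9⁴ + 2⁴ + 1⁴ + 9⁴ = 13139  — 13139 repeats.
That took 14 steps.

14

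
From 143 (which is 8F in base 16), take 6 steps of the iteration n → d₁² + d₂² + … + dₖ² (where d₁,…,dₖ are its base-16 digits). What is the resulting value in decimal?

143 = (8,15)_16 → 8² + 15² = 289
289 = (1,2,1)_16 → 1² + 2² + 1² = 6
6 = (6)_16 → 6² = 36
36 = (2,4)_16 → 2² + 4² = 20
20 = (1,4)_16 → 1² + 4² = 17
17 = (1,1)_16 → 1² + 1² = 2

2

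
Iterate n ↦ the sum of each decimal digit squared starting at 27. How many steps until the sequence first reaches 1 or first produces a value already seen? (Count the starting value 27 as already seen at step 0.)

14

27 → 2² + 7² = 4 + 49 = 53
53 → 5² + 3² = 25 + 9 = 34
34 → 3² + 4² = 9 + 16 = 25
25 → 2² + 5² = 4 + 25 = 29
29 → 2² + 9² = 4 + 81 = 85
85 → 8² + 5² = 64 + 25 = 89
89 → 8² + 9² = 64 + 81 = 145
145 → 1² + 4² + 5² = 1 + 16 + 25 = 42
42 → 4² + 2² = 16 + 4 = 20
20 → 2² + 0² = 4 + 0 = 4
4 → 4² = 16
16 → 1² + 6² = 1 + 36 = 37
37 → 3² + 7² = 9 + 49 = 58
58 → 5² + 8² = 25 + 64 = 89  — 89 repeats.
That took 14 steps.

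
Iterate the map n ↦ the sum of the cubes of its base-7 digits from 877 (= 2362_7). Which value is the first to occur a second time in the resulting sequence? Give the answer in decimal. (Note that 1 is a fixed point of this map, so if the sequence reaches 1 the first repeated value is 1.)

877 = (2,3,6,2)_7 → 259
259 = (5,2,0)_7 → 133
133 = (2,5,0)_7 → 133  — 133 already appeared earlier.

133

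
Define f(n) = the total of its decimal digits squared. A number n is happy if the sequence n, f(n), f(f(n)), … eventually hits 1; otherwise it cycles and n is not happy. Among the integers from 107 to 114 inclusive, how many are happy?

107: 107 → 50 → 25 → 29 → 85 → 89 → 145 → 42 → 20 → 4 → 16 → 37 → 58 → 89  — not happy
108: 108 → 65 → 61 → 37 → 58 → 89 → 145 → 42 → 20 → 4 → 16 → 37  — not happy
109: 109 → 82 → 68 → 100 → 1  — happy
110: 110 → 2 → 4 → 16 → 37 → 58 → 89 → 145 → 42 → 20 → 4  — not happy
111: 111 → 3 → 9 → 81 → 65 → 61 → 37 → 58 → 89 → 145 → 42 → 20 → 4 → 16 → 37  — not happy
112: 112 → 6 → 36 → 45 → 41 → 17 → 50 → 25 → 29 → 85 → 89 → 145 → 42 → 20 → 4 → 16 → 37 → 58 → 89  — not happy
113: 113 → 11 → 2 → 4 → 16 → 37 → 58 → 89 → 145 → 42 → 20 → 4  — not happy
114: 114 → 18 → 65 → 61 → 37 → 58 → 89 → 145 → 42 → 20 → 4 → 16 → 37  — not happy
happy: 109

1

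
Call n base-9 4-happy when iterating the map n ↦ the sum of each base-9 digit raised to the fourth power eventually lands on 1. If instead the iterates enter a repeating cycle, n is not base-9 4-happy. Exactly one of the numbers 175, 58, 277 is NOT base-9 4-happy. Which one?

175: 175 → 273 → 243 → 81 → 1  — reaches 1 (base-9 4-happy)
58: 58 → 1552 → 274 → 418 → 882 → 4098 → 1956 → 1394 → 8194 → 290 → 722 → 8208 → 114 → 1378 → 4098  — repeats 4098 (not base-9 4-happy)
277: 277 → 2563 → 3363 → 2433 → 243 → 81 → 1  — reaches 1 (base-9 4-happy)

58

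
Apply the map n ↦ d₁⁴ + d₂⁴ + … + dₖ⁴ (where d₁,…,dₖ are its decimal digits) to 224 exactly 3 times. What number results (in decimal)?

8208

224 → 288
288 → 8208
8208 → 8208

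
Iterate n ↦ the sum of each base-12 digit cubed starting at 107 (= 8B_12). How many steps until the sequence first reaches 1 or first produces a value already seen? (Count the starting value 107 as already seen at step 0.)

107 = (8,11)_12 → 8³ + 11³ = 512 + 1331 = 1843
1843 = (1,0,9,7)_12 → 1³ + 0³ + 9³ + 7³ = 1 + 0 + 729 + 343 = 1073
1073 = (7,5,5)_12 → 7³ + 5³ + 5³ = 343 + 125 + 125 = 593
593 = (4,1,5)_12 → 4³ + 1³ + 5³ = 64 + 1 + 125 = 190
190 = (1,3,10)_12 → 1³ + 3³ + 10³ = 1 + 27 + 1000 = 1028
1028 = (7,1,8)_12 → 7³ + 1³ + 8³ = 343 + 1 + 512 = 856
856 = (5,11,4)_12 → 5³ + 11³ + 4³ = 125 + 1331 + 64 = 1520
1520 = (10,6,8)_12 → 10³ + 6³ + 8³ = 1000 + 216 + 512 = 1728
1728 = (1,0,0,0)_12 → 1³ + 0³ + 0³ + 0³ = 1 + 0 + 0 + 0 = 1  — reached 1.
That took 9 steps.

9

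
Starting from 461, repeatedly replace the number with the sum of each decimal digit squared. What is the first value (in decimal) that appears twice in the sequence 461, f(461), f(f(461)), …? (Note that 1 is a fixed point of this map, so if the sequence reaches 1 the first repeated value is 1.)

89

461 → 4² + 6² + 1² = 53
53 → 5² + 3² = 34
34 → 3² + 4² = 25
25 → 2² + 5² = 29
29 → 2² + 9² = 85
85 → 8² + 5² = 89
89 → 8² + 9² = 145
145 → 1² + 4² + 5² = 42
42 → 4² + 2² = 20
20 → 2² + 0² = 4
4 → 4² = 16
16 → 1² + 6² = 37
37 → 3² + 7² = 58
58 → 5² + 8² = 89  — 89 already appeared earlier.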